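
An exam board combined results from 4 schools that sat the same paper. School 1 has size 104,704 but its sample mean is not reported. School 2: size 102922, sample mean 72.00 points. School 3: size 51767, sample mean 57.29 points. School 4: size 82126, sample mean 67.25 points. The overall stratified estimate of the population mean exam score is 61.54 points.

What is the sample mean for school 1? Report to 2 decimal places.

N = 104704 + 102922 + 51767 + 82126 = 341519.
Overall total = μ·N = 61.54·341519 = 21017079.26.
Subtract the known strata: 102922·72.00 + 51767·57.29 + 82126·67.25 = 15899088.93.
Remaining total for school 1: 21017079.26 − 15899088.93 = 5117990.33.
Divide by its size: 5117990.33 / 104704 = 48.8806... → 48.88.

48.88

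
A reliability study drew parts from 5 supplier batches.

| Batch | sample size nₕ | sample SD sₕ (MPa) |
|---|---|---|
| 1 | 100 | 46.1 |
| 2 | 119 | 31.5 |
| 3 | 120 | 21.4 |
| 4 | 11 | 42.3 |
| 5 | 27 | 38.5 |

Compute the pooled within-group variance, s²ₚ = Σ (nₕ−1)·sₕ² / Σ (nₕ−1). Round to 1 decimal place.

1178.5

1: (100−1)·46.1² = 99·2125.21 = 210395.79
2: (119−1)·31.5² = 118·992.25 = 117085.5
3: (120−1)·21.4² = 119·457.96 = 54497.24
4: (11−1)·42.3² = 10·1789.29 = 17892.9
5: (27−1)·38.5² = 26·1482.25 = 38538.5
Numerator = 438409.93; denominator = Σ(nₕ−1) = 372.
s²ₚ = 438409.93/372 = 1178.521... → 1178.5.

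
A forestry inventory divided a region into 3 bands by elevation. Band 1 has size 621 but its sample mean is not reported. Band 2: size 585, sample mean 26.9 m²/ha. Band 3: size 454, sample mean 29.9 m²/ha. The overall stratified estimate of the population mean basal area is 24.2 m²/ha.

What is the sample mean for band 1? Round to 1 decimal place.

17.5

Σ Nₕx̄ₕ = N·μ, so 621·x̄_1 = 1660·24.2 − (585·26.9 + 454·29.9).
= 40172 − 29311.1 = 10860.9.
x̄_1 = 10860.9 / 621 = 17.489... → 17.5.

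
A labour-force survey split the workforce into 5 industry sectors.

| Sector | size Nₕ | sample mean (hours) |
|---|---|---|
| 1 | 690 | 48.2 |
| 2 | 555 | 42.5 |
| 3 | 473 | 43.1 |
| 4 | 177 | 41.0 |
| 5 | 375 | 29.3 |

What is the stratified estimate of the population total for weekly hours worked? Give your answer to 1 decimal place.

95476.3

Estimate total by summing Nₕ·x̄ₕ over strata.
690·48.2 + 555·42.5 + 473·43.1 + 177·41.0 + 375·29.3 = 33258 + 23587.5 + 20386.3 + 7257 + 10987.5 = 95476.3.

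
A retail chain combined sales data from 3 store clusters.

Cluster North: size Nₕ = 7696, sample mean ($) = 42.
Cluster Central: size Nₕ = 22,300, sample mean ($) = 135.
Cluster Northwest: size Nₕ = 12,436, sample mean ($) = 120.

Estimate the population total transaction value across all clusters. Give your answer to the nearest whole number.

Estimate total by summing Nₕ·x̄ₕ over strata.
7696·42 + 22300·135 + 12436·120 = 323232 + 3010500 + 1492320 = 4826052.

4826052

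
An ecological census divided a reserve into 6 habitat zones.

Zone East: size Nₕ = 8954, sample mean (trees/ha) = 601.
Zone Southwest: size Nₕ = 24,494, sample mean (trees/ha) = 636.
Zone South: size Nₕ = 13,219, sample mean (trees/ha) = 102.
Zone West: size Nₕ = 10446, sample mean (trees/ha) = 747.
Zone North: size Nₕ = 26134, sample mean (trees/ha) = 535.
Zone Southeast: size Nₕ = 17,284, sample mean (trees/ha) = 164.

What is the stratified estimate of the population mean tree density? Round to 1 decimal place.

x̄_st = (Σ Nₕx̄ₕ) / (Σ Nₕ) = (8954·601 + 24494·636 + 13219·102 + 10446·747 + 26134·535 + 17284·164) / 100531
= 46927304 / 100531 = 466.794... → 466.8.

466.8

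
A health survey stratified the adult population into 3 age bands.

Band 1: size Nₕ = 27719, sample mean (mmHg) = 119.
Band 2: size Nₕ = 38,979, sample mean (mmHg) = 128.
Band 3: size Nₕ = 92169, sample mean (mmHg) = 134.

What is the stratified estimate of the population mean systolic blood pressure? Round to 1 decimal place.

N = 158867; weights Wₕ = Nₕ/N = (0.1745, 0.2454, 0.5802).
x̄_st = Σ Wₕ·x̄ₕ = 0.1745·119 + 0.2454·128 + 0.5802·134 ≈ 129.911...
→ 129.9.

129.9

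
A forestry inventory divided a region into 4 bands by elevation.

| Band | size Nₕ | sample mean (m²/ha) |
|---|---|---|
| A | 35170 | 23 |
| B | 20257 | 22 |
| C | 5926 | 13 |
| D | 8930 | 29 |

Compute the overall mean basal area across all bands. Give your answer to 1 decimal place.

22.6

N = 70283; weights Wₕ = Nₕ/N = (0.5004, 0.2882, 0.0843, 0.1271).
x̄_st = Σ Wₕ·x̄ₕ = 0.5004·23 + 0.2882·22 + 0.0843·13 + 0.1271·29 ≈ 22.631...
→ 22.6.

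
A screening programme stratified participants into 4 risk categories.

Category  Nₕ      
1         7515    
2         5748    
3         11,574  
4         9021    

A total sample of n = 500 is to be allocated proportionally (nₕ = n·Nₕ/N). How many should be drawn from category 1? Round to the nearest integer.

111

Share of category 1 = 7515/33858 = 0.22196.
Allocate 500 × 0.22196 = 110.978... → 111.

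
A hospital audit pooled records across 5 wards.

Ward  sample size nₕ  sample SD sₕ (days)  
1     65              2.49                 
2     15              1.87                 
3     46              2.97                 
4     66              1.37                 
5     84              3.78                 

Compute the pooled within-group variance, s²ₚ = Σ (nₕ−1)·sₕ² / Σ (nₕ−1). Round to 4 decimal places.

1: (65−1)·2.49² = 64·6.2001 = 396.8064
2: (15−1)·1.87² = 14·3.4969 = 48.9566
3: (46−1)·2.97² = 45·8.8209 = 396.9405
4: (66−1)·1.37² = 65·1.8769 = 121.9985
5: (84−1)·3.78² = 83·14.2884 = 1185.9372
Numerator = 2150.6392; denominator = Σ(nₕ−1) = 271.
s²ₚ = 2150.6392/271 = 7.935938... → 7.9359.

7.9359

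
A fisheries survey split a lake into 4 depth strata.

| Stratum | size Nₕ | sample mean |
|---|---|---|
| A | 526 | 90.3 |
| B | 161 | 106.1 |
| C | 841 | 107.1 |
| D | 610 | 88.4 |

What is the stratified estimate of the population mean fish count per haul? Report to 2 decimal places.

N = 2138; weights Wₕ = Nₕ/N = (0.2460, 0.0753, 0.3934, 0.2853).
x̄_st = Σ Wₕ·x̄ₕ = 0.2460·90.3 + 0.0753·106.1 + 0.3934·107.1 + 0.2853·88.4 ≈ 97.5561...
→ 97.56.

97.56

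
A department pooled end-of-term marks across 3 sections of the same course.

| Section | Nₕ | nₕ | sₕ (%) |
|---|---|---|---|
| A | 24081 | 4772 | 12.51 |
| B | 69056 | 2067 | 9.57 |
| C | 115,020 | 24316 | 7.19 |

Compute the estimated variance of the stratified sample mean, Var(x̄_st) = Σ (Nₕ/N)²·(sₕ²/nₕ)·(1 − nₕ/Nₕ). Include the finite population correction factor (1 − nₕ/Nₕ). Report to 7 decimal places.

N = 208157; Wₕ = Nₕ/N.
section A: (24081/208157)²·12.51²/4772·(1 − 4772/24081) = 0.0003519382
section B: (69056/208157)²·9.57²/2067·(1 − 2067/69056) = 0.0047304916
section C: (115020/208157)²·7.19²/24316·(1 − 24316/115020) = 0.0005118980
Sum = 0.0055943278 → 0.0055943.

0.0055943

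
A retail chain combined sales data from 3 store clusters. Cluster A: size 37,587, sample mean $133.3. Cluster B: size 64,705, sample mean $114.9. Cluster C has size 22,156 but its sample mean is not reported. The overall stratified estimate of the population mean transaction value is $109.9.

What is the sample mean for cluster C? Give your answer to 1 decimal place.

55.6

N = 37587 + 64705 + 22156 = 124448.
Overall total = μ·N = 109.9·124448 = 13676835.2.
Subtract the known strata: 37587·133.3 + 64705·114.9 = 12444951.6.
Remaining total for cluster C: 13676835.2 − 12444951.6 = 1231883.6.
Divide by its size: 1231883.6 / 22156 = 55.600... → 55.6.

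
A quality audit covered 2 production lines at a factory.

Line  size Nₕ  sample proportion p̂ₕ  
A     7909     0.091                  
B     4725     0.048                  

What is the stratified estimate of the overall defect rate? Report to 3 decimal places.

Wₕ = Nₕ/N with N = 12634: 0.6260, 0.3740.
p̂_st = 0.6260·0.091 + 0.3740·0.048 ≈ 0.07492... → 0.075.

0.075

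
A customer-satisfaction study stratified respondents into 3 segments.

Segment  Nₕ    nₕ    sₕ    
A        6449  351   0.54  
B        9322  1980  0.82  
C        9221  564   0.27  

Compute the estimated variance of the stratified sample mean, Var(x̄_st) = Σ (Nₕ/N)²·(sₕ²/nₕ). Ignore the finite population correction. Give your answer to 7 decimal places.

N = 24992; Wₕ = Nₕ/N.
segment A: (6449/24992)²·0.54²/351 = 0.0000553176
segment B: (9322/24992)²·0.82²/1980 = 0.0000472475
segment C: (9221/24992)²·0.27²/564 = 0.0000175955
Sum = 0.0001201606 → 0.0001202.

0.0001202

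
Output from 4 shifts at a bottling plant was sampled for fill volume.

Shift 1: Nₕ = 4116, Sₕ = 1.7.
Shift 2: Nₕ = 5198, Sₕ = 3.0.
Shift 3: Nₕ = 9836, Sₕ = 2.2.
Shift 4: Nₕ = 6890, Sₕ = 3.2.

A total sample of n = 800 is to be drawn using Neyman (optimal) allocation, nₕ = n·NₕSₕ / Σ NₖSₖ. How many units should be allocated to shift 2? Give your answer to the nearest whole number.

188

1: NₕSₕ = 4116·1.7 = 6997.2
2: NₕSₕ = 5198·3.0 = 15594
3: NₕSₕ = 9836·2.2 = 21639.2
4: NₕSₕ = 6890·3.2 = 22048
Σ NₕSₕ = 66278.4.
n_2 = 800·15594/66278.4 = 188.224... → 188.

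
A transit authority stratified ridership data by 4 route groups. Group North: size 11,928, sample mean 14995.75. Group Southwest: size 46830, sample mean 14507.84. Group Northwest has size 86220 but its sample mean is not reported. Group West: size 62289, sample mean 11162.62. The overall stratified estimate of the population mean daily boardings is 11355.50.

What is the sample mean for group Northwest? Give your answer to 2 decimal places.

9279.06

N = 11928 + 46830 + 86220 + 62289 = 207267.
Overall total = μ·N = 11355.50·207267 = 2353620418.5.
Subtract the known strata: 11928·14995.75 + 46830·14507.84 + 62289·11162.62 = 1553579890.38.
Remaining total for group Northwest: 2353620418.5 − 1553579890.38 = 800040528.12.
Divide by its size: 800040528.12 / 86220 = 9279.0597... → 9279.06.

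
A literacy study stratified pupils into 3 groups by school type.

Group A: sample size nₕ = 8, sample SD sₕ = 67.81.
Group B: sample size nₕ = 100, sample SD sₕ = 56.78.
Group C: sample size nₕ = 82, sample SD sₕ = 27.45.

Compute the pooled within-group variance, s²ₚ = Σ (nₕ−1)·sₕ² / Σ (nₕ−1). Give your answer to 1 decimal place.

A: (8−1)·67.81² = 7·4598.1961 = 32187.3727
B: (100−1)·56.78² = 99·3223.9684 = 319172.8716
C: (82−1)·27.45² = 81·753.5025 = 61033.7025
Numerator = 412393.9468; denominator = Σ(nₕ−1) = 187.
s²ₚ = 412393.9468/187 = 2205.315... → 2205.3.

2205.3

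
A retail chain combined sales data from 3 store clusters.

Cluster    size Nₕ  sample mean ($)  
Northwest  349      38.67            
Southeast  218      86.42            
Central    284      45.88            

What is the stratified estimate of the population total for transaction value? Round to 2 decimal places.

Estimate total by summing Nₕ·x̄ₕ over strata.
349·38.67 + 218·86.42 + 284·45.88 = 13495.83 + 18839.56 + 13029.92 = 45365.31.

45365.31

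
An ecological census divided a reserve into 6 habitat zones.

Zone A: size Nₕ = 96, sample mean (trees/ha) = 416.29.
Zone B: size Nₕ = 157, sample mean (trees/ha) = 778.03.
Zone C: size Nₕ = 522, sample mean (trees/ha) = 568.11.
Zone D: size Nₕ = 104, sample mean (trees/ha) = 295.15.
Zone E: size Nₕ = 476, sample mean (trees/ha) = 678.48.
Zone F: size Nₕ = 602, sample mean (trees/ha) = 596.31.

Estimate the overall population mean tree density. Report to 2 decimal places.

N = 1957; weights Wₕ = Nₕ/N = (0.0491, 0.0802, 0.2667, 0.0531, 0.2432, 0.3076).
x̄_st = Σ Wₕ·x̄ₕ = 0.0491·416.29 + 0.0802·778.03 + 0.2667·568.11 + 0.0531·295.15 + 0.2432·678.48 + 0.3076·596.31 ≈ 598.5175...
→ 598.52.

598.52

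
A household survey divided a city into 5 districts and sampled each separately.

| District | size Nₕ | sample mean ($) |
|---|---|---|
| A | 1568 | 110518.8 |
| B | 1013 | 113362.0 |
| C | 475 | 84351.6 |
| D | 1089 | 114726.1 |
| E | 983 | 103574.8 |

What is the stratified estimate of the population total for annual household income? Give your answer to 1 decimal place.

Estimate total by summing Nₕ·x̄ₕ over strata.
1568·110518.8 + 1013·113362.0 + 475·84351.6 + 1089·114726.1 + 983·103574.8 = 173293478.4 + 114835706 + 40067010 + 124936722.9 + 101814028.4 = 554946945.7.

554946945.7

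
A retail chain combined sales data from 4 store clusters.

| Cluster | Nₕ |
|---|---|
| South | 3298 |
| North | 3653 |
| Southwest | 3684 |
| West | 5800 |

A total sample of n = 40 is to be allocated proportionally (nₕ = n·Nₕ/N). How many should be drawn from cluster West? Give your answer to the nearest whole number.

14

N = 3298 + 3653 + 3684 + 5800 = 16435.
n_West = 40·5800/16435 = 14.116... → 14.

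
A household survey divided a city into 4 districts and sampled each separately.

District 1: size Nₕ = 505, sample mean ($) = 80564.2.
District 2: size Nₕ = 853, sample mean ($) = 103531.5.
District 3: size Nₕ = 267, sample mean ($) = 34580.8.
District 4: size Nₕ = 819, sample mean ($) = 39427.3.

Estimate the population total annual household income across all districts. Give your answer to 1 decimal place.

Population total = Σ Nₕ·x̄ₕ (each stratum's size times its mean).
505·80564.2 + 853·103531.5 + 267·34580.8 + 819·39427.3 = 40684921 + 88312369.5 + 9233073.6 + 32290958.7 = 170521322.8.

170521322.8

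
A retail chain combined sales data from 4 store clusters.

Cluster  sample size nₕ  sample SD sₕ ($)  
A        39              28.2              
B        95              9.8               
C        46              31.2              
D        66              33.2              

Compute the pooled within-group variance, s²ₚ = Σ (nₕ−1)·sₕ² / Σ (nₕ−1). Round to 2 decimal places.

A: (39−1)·28.2² = 38·795.24 = 30219.12
B: (95−1)·9.8² = 94·96.04 = 9027.76
C: (46−1)·31.2² = 45·973.44 = 43804.8
D: (66−1)·33.2² = 65·1102.24 = 71645.6
Numerator = 154697.28; denominator = Σ(nₕ−1) = 242.
s²ₚ = 154697.28/242 = 639.2450... → 639.24.

639.24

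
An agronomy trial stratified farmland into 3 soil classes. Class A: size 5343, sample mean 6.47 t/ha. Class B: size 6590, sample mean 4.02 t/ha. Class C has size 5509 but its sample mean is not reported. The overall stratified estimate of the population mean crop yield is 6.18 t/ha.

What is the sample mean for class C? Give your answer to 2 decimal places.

N = 5343 + 6590 + 5509 = 17442.
Overall total = μ·N = 6.18·17442 = 107791.56.
Subtract the known strata: 5343·6.47 + 6590·4.02 = 61061.01.
Remaining total for class C: 107791.56 − 61061.01 = 46730.55.
Divide by its size: 46730.55 / 5509 = 8.4826... → 8.48.

8.48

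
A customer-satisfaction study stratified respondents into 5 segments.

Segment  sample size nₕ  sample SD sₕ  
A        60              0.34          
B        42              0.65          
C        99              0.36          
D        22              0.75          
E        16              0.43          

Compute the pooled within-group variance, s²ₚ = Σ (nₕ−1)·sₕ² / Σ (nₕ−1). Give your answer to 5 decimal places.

0.21979

A: (60−1)·0.34² = 59·0.1156 = 6.8204
B: (42−1)·0.65² = 41·0.4225 = 17.3225
C: (99−1)·0.36² = 98·0.1296 = 12.7008
D: (22−1)·0.75² = 21·0.5625 = 11.8125
E: (16−1)·0.43² = 15·0.1849 = 2.7735
Numerator = 51.4297; denominator = Σ(nₕ−1) = 234.
s²ₚ = 51.4297/234 = 0.2197850... → 0.21979.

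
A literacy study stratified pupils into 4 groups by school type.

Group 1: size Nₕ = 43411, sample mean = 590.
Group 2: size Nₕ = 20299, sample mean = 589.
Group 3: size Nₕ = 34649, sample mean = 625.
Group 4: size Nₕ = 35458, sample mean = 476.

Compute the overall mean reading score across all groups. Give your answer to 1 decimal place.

N = 43411 + 20299 + 34649 + 35458 = 133817.
Weight each subgroup mean by Nₕ/N and sum.
Σ Nₕx̄ₕ = 43411·590 + 20299·589 + 34649·625 + 35458·476 = 25612490 + 11956111 + 21655625 + 16878008 = 76102234.
Divide by N: 76102234 / 133817 = 568.704... → 568.7.

568.7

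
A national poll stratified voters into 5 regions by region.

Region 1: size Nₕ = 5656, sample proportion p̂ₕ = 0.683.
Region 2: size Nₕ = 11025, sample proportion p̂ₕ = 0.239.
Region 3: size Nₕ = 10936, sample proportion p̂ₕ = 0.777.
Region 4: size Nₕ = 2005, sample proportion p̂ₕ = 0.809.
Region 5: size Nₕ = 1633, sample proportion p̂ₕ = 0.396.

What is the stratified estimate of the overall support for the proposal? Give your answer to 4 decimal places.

Wₕ = Nₕ/N with N = 31255: 0.1810, 0.3527, 0.3499, 0.0641, 0.0522.
p̂_st = 0.1810·0.683 + 0.3527·0.239 + 0.3499·0.777 + 0.0641·0.809 + 0.0522·0.396 ≈ 0.552360... → 0.5524.

0.5524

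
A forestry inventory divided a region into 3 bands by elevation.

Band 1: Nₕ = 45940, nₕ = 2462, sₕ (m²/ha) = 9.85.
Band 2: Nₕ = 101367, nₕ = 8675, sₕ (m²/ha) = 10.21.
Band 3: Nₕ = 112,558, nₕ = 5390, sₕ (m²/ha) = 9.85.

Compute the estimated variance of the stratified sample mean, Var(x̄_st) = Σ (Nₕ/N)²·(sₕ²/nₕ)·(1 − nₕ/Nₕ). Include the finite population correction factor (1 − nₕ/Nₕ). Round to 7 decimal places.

N = 259865. Term for each stratum: Wₕ²sₕ²/nₕ·(1−nₕ/Nₕ).
Var(x̄_st) = 0.0011655996 + 0.0016719576 + 0.0032153600 = 0.0060529172 → 0.0060529.

0.0060529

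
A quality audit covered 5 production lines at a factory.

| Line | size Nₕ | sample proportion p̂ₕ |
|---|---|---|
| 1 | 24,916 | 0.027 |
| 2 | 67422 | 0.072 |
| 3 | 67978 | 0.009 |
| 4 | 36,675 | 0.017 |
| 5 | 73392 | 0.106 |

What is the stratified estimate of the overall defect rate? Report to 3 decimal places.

Wₕ = Nₕ/N with N = 270383: 0.0922, 0.2494, 0.2514, 0.1356, 0.2714.
p̂_st = 0.0922·0.027 + 0.2494·0.072 + 0.2514·0.009 + 0.1356·0.017 + 0.2714·0.106 ≈ 0.05378... → 0.054.

0.054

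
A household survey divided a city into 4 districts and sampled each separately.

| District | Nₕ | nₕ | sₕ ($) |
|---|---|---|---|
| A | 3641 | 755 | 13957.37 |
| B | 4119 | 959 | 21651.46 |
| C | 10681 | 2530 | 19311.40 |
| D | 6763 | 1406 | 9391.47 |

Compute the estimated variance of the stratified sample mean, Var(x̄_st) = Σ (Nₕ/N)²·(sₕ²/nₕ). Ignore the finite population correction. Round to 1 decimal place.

49429.4

N = 25204; Wₕ = Nₕ/N.
district A: (3641/25204)²·13957.37²/755 = 5384.7141
district B: (4119/25204)²·21651.46²/959 = 13055.7074
district C: (10681/25204)²·19311.40²/2530 = 26472.3128
district D: (6763/25204)²·9391.47²/1406 = 4516.7043
Sum = 49429.4387 → 49429.4.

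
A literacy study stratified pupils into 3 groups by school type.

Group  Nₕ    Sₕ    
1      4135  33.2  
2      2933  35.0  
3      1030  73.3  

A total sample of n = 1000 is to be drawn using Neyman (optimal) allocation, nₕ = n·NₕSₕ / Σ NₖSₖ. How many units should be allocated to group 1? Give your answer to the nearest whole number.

1: NₕSₕ = 4135·33.2 = 137282
2: NₕSₕ = 2933·35.0 = 102655
3: NₕSₕ = 1030·73.3 = 75499
Σ NₕSₕ = 315436.
n_1 = 1000·137282/315436 = 435.213... → 435.

435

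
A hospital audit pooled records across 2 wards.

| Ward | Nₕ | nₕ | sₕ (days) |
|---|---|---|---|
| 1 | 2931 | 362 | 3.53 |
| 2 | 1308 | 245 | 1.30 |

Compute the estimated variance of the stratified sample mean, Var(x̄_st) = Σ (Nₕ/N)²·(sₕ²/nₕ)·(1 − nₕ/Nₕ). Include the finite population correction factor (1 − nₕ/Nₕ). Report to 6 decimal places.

0.014958

N = 4239. Term for each stratum: Wₕ²sₕ²/nₕ·(1−nₕ/Nₕ).
Var(x̄_st) = 0.014424273 + 0.000533746 = 0.014958019 → 0.014958.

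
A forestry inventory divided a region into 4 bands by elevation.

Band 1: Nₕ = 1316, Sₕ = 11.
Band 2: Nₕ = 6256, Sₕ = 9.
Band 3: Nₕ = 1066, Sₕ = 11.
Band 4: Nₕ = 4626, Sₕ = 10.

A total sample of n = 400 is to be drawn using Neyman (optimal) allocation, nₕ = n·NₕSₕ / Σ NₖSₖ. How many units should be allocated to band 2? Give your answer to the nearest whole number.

Σ NₕSₕ = 1316·11 + 6256·9 + 1066·11 + 4626·10 = 128766.
Share for 2: 56304/128766 = 0.43726.
n_2 = 400 × 0.43726 = 174.903... → 175.

175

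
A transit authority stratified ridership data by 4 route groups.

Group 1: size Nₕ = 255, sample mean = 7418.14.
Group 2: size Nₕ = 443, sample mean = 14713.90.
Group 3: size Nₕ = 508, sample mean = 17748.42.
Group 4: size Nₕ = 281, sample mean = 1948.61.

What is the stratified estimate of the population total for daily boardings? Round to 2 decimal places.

17973640.17

1: 255·7418.14 = 1891625.7
2: 443·14713.90 = 6518257.7
3: 508·17748.42 = 9016197.36
4: 281·1948.61 = 547559.41
τ̂ = Σ Nₕx̄ₕ = 17973640.17.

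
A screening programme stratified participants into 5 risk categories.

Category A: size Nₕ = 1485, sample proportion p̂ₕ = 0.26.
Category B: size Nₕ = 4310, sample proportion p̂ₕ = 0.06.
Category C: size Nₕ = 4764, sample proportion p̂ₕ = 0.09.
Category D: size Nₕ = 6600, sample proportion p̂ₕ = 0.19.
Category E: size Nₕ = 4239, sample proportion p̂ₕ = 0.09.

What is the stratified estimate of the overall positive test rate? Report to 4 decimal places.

N = 1485 + 4310 + 4764 + 6600 + 4239 = 21398.
Overall proportion = Σ (Nₕ/N)·p̂ₕ.
Σ Nₕp̂ₕ = 386.1 + 258.6 + 428.76 + 1254 + 381.51 = 2708.97.
2708.97 / 21398 = 0.126599... → 0.1266.

0.1266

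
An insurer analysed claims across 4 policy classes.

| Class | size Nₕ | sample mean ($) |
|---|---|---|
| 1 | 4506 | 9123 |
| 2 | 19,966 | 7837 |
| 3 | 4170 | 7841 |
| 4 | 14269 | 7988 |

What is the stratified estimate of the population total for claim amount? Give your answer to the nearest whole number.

Population total = Σ Nₕ·x̄ₕ (each stratum's size times its mean).
4506·9123 + 19966·7837 + 4170·7841 + 14269·7988 = 41108238 + 156473542 + 32696970 + 113980772 = 344259522.

344259522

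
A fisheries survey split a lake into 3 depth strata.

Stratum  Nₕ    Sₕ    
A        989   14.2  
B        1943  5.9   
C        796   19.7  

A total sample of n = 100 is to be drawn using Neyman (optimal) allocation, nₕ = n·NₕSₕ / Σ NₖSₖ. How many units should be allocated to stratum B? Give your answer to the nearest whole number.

A: NₕSₕ = 989·14.2 = 14043.8
B: NₕSₕ = 1943·5.9 = 11463.7
C: NₕSₕ = 796·19.7 = 15681.2
Σ NₕSₕ = 41188.7.
n_B = 100·11463.7/41188.7 = 27.832... → 28.

28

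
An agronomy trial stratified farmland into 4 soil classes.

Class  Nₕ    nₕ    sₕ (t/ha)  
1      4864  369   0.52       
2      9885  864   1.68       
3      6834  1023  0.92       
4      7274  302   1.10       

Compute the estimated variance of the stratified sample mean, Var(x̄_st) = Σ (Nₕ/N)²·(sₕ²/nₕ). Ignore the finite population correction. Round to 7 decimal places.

0.0007051

N = 28857; Wₕ = Nₕ/N.
class 1: (4864/28857)²·0.52²/369 = 0.0000208193
class 2: (9885/28857)²·1.68²/864 = 0.0003833150
class 3: (6834/28857)²·0.92²/1023 = 0.0000464032
class 4: (7274/28857)²·1.10²/302 = 0.0002545791
Sum = 0.0007051165 → 0.0007051.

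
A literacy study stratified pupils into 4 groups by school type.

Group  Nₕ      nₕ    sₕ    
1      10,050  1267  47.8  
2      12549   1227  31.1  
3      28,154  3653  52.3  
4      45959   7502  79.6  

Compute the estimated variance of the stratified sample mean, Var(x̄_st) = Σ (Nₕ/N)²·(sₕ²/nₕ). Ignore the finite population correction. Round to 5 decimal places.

0.28694

N = 96712; Wₕ = Nₕ/N.
group 1: (10050/96712)²·47.8²/1267 = 0.01947379
group 2: (12549/96712)²·31.1²/1227 = 0.01327192
group 3: (28154/96712)²·52.3²/3653 = 0.06345607
group 4: (45959/96712)²·79.6²/7502 = 0.19073460
Sum = 0.28693639 → 0.28694.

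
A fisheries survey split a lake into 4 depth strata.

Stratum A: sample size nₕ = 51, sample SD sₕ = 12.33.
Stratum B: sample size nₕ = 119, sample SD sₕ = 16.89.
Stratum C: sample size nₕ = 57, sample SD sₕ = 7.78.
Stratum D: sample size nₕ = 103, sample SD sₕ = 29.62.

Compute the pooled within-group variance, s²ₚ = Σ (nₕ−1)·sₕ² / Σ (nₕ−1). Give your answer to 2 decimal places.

A: (51−1)·12.33² = 50·152.0289 = 7601.445
B: (119−1)·16.89² = 118·285.2721 = 33662.1078
C: (57−1)·7.78² = 56·60.5284 = 3389.5904
D: (103−1)·29.62² = 102·877.3444 = 89489.1288
Numerator = 134142.272; denominator = Σ(nₕ−1) = 326.
s²ₚ = 134142.272/326 = 411.4794... → 411.48.

411.48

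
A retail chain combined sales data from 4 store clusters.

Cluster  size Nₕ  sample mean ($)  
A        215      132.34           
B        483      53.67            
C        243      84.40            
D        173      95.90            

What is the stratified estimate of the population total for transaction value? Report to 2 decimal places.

Population total = Σ Nₕ·x̄ₕ (each stratum's size times its mean).
215·132.34 + 483·53.67 + 243·84.40 + 173·95.90 = 28453.1 + 25922.61 + 20509.2 + 16590.7 = 91475.61.

91475.61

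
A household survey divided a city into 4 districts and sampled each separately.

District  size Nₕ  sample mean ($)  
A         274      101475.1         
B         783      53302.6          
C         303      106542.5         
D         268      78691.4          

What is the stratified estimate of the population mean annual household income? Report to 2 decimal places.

x̄_st = (Σ Nₕx̄ₕ) / (Σ Nₕ) = (274·101475.1 + 783·53302.6 + 303·106542.5 + 268·78691.4) / 1628
= 122911785.9 / 1628 = 75498.6400... → 75498.64.

75498.64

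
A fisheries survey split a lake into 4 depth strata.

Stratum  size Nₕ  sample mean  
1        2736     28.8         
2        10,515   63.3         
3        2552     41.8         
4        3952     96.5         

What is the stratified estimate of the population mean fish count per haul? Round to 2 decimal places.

62.39

N = 19755; weights Wₕ = Nₕ/N = (0.1385, 0.5323, 0.1292, 0.2001).
x̄_st = Σ Wₕ·x̄ₕ = 0.1385·28.8 + 0.5323·63.3 + 0.1292·41.8 + 0.2001·96.5 ≈ 62.3861...
→ 62.39.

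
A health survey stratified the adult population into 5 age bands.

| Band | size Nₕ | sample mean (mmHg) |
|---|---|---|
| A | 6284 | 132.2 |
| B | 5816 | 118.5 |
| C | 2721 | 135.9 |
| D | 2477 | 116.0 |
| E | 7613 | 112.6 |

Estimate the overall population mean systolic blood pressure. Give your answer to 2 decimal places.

x̄_st = (Σ Nₕx̄ₕ) / (Σ Nₕ) = (6284·132.2 + 5816·118.5 + 2721·135.9 + 2477·116.0 + 7613·112.6) / 24911
= 3034280.5 / 24911 = 121.8048... → 121.80.

121.80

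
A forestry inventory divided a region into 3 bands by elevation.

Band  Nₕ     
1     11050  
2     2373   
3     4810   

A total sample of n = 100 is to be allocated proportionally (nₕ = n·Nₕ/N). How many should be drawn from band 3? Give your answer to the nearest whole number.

N = 11050 + 2373 + 4810 = 18233.
n_3 = 100·4810/18233 = 26.381... → 26.

26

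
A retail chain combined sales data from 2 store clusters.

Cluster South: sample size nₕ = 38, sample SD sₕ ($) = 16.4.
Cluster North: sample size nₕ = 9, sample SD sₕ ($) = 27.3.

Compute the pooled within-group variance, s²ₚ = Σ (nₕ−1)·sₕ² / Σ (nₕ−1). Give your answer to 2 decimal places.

353.64

Degrees of freedom: 37 + 8 = 45.
Σ(nₕ−1)sₕ² = 37·268.96 + 8·745.29 = 15913.84.
s²ₚ = 15913.84 / 45 = 353.6409... → 353.64.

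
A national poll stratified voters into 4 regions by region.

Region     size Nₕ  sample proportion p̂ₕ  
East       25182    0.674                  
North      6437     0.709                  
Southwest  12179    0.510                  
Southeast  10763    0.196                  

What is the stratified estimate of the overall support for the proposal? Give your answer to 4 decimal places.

N = 25182 + 6437 + 12179 + 10763 = 54561.
Overall proportion = Σ (Nₕ/N)·p̂ₕ.
Σ Nₕp̂ₕ = 16972.668 + 4563.833 + 6211.29 + 2109.548 = 29857.339.
29857.339 / 54561 = 0.547229... → 0.5472.

0.5472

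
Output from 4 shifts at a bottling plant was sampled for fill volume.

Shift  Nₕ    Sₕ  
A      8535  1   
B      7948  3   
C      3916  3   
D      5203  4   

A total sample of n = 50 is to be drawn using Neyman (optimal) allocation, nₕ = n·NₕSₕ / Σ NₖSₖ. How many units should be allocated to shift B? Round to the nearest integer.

18

A: NₕSₕ = 8535·1 = 8535
B: NₕSₕ = 7948·3 = 23844
C: NₕSₕ = 3916·3 = 11748
D: NₕSₕ = 5203·4 = 20812
Σ NₕSₕ = 64939.
n_B = 50·23844/64939 = 18.359... → 18.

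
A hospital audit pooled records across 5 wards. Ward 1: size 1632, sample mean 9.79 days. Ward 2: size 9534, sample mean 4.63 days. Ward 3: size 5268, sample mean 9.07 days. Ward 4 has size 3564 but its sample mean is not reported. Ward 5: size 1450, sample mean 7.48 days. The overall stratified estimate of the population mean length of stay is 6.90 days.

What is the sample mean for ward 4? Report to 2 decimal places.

N = 1632 + 9534 + 5268 + 3564 + 1450 = 21448.
Overall total = μ·N = 6.90·21448 = 147991.2.
Subtract the known strata: 1632·9.79 + 9534·4.63 + 5268·9.07 + 1450·7.48 = 118746.46.
Remaining total for ward 4: 147991.2 − 118746.46 = 29244.74.
Divide by its size: 29244.74 / 3564 = 8.2056... → 8.21.

8.21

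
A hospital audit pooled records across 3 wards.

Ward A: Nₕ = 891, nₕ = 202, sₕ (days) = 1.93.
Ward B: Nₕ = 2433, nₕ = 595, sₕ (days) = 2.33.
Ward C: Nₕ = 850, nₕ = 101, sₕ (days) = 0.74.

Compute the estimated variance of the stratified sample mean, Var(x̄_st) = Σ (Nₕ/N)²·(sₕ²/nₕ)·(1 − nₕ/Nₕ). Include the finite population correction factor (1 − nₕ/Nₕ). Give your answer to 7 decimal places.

N = 4174; Wₕ = Nₕ/N.
ward A: (891/4174)²·1.93²/202·(1 − 202/891) = 0.0006497635
ward B: (2433/4174)²·2.33²/595·(1 − 595/2433) = 0.0023419499
ward C: (850/4174)²·0.74²/101·(1 − 101/850) = 0.0001981244
Sum = 0.0031898378 → 0.0031898.

0.0031898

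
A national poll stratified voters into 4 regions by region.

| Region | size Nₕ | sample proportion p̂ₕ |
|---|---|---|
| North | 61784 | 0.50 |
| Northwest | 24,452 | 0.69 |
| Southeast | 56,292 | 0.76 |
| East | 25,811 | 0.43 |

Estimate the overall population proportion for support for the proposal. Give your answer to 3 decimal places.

N = 61784 + 24452 + 56292 + 25811 = 168339.
Overall proportion = Σ (Nₕ/N)·p̂ₕ.
Σ Nₕp̂ₕ = 30892 + 16871.88 + 42781.92 + 11098.73 = 101644.53.
101644.53 / 168339 = 0.60381... → 0.604.

0.604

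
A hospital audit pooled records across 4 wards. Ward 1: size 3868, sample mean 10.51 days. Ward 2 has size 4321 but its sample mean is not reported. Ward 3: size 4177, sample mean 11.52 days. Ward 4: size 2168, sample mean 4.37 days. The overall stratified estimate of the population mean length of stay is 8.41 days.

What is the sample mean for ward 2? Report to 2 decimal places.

Σ Nₕx̄ₕ = N·μ, so 4321·x̄_2 = 14534·8.41 − (3868·10.51 + 4177·11.52 + 2168·4.37).
= 122230.94 − 98245.88 = 23985.06.
x̄_2 = 23985.06 / 4321 = 5.5508... → 5.55.

5.55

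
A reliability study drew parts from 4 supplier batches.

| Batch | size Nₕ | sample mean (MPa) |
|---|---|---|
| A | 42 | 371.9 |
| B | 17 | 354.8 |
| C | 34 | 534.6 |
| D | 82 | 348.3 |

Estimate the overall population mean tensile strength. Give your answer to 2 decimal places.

N = 175; weights Wₕ = Nₕ/N = (0.2400, 0.0971, 0.1943, 0.4686).
x̄_st = Σ Wₕ·x̄ₕ = 0.2400·371.9 + 0.0971·354.8 + 0.1943·534.6 + 0.4686·348.3 ≈ 390.7909...
→ 390.79.

390.79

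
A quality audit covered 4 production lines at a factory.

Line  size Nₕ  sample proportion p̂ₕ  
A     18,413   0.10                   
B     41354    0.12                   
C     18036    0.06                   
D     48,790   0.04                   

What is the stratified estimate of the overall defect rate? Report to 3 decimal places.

N = 18413 + 41354 + 18036 + 48790 = 126593.
Overall proportion = Σ (Nₕ/N)·p̂ₕ.
Σ Nₕp̂ₕ = 1841.3 + 4962.48 + 1082.16 + 1951.6 = 9837.54.
9837.54 / 126593 = 0.07771... → 0.078.

0.078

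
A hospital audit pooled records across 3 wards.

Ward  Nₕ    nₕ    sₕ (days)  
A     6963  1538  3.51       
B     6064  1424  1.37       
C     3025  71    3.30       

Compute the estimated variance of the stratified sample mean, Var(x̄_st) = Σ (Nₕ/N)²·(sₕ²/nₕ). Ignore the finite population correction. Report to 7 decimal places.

0.0071424

N = 16052; Wₕ = Nₕ/N.
ward A: (6963/16052)²·3.51²/1538 = 0.0015072746
ward B: (6064/16052)²·1.37²/1424 = 0.0001881011
ward C: (3025/16052)²·3.30²/71 = 0.0054470578
Sum = 0.0071424335 → 0.0071424.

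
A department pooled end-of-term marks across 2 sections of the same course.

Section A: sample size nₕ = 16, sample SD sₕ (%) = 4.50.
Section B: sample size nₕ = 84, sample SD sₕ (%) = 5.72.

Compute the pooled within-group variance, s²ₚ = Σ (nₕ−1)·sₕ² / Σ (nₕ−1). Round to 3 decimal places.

A: (16−1)·4.50² = 15·20.25 = 303.75
B: (84−1)·5.72² = 83·32.7184 = 2715.6272
Numerator = 3019.3772; denominator = Σ(nₕ−1) = 98.
s²ₚ = 3019.3772/98 = 30.80997... → 30.810.

30.810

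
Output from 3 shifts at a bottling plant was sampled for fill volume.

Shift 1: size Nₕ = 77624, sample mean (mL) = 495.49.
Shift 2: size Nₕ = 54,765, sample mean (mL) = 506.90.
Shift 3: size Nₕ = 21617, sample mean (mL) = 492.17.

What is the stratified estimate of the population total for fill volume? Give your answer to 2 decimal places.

1: 77624·495.49 = 38461915.76
2: 54765·506.90 = 27760378.5
3: 21617·492.17 = 10639238.89
τ̂ = Σ Nₕx̄ₕ = 76861533.15.

76861533.15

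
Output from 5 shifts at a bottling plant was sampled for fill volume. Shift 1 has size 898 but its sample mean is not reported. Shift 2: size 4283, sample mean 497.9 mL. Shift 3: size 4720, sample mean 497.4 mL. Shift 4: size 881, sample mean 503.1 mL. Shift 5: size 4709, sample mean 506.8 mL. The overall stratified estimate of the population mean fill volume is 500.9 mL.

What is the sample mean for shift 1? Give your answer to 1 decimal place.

500.5

Σ Nₕx̄ₕ = N·μ, so 898·x̄_1 = 15491·500.9 − (4283·497.9 + 4720·497.4 + 881·503.1 + 4709·506.8).
= 7759441.9 − 7309986 = 449455.9.
x̄_1 = 449455.9 / 898 = 500.508... → 500.5.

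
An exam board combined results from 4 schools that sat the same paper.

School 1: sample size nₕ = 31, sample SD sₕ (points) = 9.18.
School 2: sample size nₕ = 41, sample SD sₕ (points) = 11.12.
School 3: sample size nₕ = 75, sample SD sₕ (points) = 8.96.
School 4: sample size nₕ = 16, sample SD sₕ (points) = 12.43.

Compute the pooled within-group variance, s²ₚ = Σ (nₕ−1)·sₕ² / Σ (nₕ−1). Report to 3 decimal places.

98.948

Degrees of freedom: 30 + 40 + 74 + 15 = 159.
Σ(nₕ−1)sₕ² = 30·84.2724 + 40·123.6544 + 74·80.2816 + 15·154.5049 = 15732.7599.
s²ₚ = 15732.7599 / 159 = 98.94818... → 98.948.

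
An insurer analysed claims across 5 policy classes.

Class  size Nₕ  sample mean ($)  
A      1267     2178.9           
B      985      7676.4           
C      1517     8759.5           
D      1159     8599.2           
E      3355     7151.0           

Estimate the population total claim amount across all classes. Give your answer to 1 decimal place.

57568159.6

A: 1267·2178.9 = 2760666.3
B: 985·7676.4 = 7561254
C: 1517·8759.5 = 13288161.5
D: 1159·8599.2 = 9966472.8
E: 3355·7151.0 = 23991605
τ̂ = Σ Nₕx̄ₕ = 57568159.6.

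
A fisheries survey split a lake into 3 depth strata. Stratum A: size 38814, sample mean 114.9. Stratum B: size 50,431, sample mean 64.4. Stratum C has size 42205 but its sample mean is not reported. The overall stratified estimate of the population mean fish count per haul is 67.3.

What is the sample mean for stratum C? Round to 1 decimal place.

27.0

N = 38814 + 50431 + 42205 = 131450.
Overall total = μ·N = 67.3·131450 = 8846585.
Subtract the known strata: 38814·114.9 + 50431·64.4 = 7707485.
Remaining total for stratum C: 8846585 − 7707485 = 1139100.
Divide by its size: 1139100 / 42205 = 26.990... → 27.0.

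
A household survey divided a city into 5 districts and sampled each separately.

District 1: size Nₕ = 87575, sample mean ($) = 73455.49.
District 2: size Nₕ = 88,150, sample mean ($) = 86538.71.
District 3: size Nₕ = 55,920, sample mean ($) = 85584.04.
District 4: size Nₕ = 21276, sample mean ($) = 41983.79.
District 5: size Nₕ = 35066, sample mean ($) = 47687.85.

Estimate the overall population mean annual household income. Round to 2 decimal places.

x̄_st = (Σ Nₕx̄ₕ) / (Σ Nₕ) = (87575·73455.49 + 88150·86538.71 + 55920·85584.04 + 21276·41983.79 + 35066·47687.85) / 287987
= 21412580604.19 / 287987 = 74352.5944... → 74352.59.

74352.59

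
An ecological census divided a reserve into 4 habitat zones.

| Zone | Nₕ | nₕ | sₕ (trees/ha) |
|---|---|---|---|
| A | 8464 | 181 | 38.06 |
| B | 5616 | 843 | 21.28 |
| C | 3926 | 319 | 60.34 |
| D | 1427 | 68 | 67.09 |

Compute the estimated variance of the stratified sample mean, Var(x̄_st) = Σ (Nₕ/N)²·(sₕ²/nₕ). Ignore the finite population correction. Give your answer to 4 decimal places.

2.3858

N = 19433. Term for each stratum: Wₕ²sₕ²/nₕ.
Var(x̄_st) = 1.5182056 + 0.0448632 + 0.4658443 + 0.3569233 = 2.3858365 → 2.3858.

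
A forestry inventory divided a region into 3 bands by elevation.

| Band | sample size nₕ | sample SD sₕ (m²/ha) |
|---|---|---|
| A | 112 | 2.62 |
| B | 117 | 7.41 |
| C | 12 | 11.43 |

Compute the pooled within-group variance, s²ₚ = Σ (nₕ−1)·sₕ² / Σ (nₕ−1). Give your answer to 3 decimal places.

36.002

A: (112−1)·2.62² = 111·6.8644 = 761.9484
B: (117−1)·7.41² = 116·54.9081 = 6369.3396
C: (12−1)·11.43² = 11·130.6449 = 1437.0939
Numerator = 8568.3819; denominator = Σ(nₕ−1) = 238.
s²ₚ = 8568.3819/238 = 36.00160... → 36.002.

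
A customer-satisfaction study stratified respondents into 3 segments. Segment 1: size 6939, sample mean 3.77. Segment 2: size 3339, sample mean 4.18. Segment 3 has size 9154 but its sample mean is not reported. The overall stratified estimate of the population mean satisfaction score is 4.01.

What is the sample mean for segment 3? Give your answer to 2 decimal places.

4.13

Σ Nₕx̄ₕ = N·μ, so 9154·x̄_3 = 19432·4.01 − (6939·3.77 + 3339·4.18).
= 77922.32 − 40117.05 = 37805.27.
x̄_3 = 37805.27 / 9154 = 4.1299... → 4.13.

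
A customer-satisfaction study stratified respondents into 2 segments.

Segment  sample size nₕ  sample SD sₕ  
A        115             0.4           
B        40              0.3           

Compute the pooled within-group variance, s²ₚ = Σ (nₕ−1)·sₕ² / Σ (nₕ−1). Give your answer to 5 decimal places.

Degrees of freedom: 114 + 39 = 153.
Σ(nₕ−1)sₕ² = 114·0.16 + 39·0.09 = 21.75.
s²ₚ = 21.75 / 153 = 0.1421569... → 0.14216.

0.14216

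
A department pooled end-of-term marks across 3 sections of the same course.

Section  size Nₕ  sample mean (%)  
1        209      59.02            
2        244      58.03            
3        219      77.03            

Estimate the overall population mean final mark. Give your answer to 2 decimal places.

N = 209 + 244 + 219 = 672.
The stratified mean weights each stratum mean by its population share Nₕ/N.
Σ Nₕx̄ₕ = 209·59.02 + 244·58.03 + 219·77.03 = 12335.18 + 14159.32 + 16869.57 = 43364.07.
Divide by N: 43364.07 / 672 = 64.5299... → 64.53.

64.53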